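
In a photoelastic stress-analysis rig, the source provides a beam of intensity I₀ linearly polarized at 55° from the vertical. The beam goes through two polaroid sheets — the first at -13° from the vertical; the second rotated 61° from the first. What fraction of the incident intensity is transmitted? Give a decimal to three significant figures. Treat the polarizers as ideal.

≈ 0.0330 I₀

I₁ = I₀ cos²(-13° − 55°) = I₀ cos²(68°) = 0.1403 I₀.
I₂ = I₁ cos²(61°) = 0.1403 · 0.235 I₀ = 0.03298 I₀.
Transmitted fraction = 0.03298.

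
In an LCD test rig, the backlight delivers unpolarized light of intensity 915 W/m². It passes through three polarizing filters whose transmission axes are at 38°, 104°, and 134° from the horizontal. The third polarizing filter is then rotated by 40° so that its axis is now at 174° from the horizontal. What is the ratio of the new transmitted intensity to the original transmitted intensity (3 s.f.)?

I_new/I_old ≈ 0.156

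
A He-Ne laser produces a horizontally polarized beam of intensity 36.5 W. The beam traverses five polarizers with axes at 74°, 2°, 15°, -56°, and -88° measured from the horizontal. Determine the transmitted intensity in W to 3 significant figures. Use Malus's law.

By Malus's law, I₁ = 36.5 W · cos²(74°) = 2.773 W.
I₂ = I₁ · cos²(72°) = 2.773 · 0.09549 = 0.2648 W.
I₃ = I₂ · cos²(13°) = 0.2648 · 0.9494 = 0.2514 W.
I₄ = I₃ · cos²(71°) = 0.2514 · 0.106 = 0.02665 W.
I₅ = I₄ · cos²(32°) = 0.02665 · 0.7192 = 0.01916 W.

I ≈ 0.0192 W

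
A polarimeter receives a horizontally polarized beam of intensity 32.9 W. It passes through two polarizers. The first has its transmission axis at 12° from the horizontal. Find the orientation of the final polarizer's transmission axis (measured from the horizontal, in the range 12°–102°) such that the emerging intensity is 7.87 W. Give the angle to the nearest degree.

θ ≈ 72°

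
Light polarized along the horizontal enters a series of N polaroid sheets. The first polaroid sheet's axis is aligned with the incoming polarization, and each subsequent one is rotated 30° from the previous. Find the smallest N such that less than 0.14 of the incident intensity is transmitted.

First polarizer is aligned with the polarization: full transmission.
Each further stage multiplies by cos²(30°) = 0.75.
After N polarizers: T = 0.75^(N−1). Require T < 0.14 ⇒ N−1 > ln(0.14)/ln(0.75) = 6.83, so N−1 ≥ 7 and N = 8.
Check: N=8 gives T = 0.1335 < 0.14; N=7 gives T = 0.178.

N = 8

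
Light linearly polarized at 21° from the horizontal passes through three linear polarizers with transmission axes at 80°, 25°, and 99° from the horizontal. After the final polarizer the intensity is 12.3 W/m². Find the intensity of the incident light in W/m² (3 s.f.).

By Malus's law, I₁ = I₀ cos²(80° − 21°) = I₀ cos²(59°) = 0.2653 I₀.
I₂ = I₁ cos²(25° − 80°) = 0.2653 I₀ · cos²(55°) = 0.08727 I₀.
I₃ = I₂ cos²(99° − 25°) = 0.08727 I₀ · cos²(74°) = 0.00663 I₀.
So 12.3 W/m² = 0.00663 I₀, giving I₀ = 12.3/0.00663 = 1855 W/m².

I₀ ≈ 1860 W/m²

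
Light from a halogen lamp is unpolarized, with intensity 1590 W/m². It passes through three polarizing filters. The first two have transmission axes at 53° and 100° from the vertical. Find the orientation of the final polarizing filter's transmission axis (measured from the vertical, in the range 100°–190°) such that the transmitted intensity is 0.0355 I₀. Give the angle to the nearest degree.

Unpolarized light through the first polarizer → I₁ = ½ I₀, now polarized at 53°.
I₂ = I₁ cos²(100° − 53°) = 0.5 I₀ · cos²(47°) = 0.2326 I₀.
Need I₃/I₀ = 0.0355, so cos²(θ − 100°) = 0.0355 / 0.2326 = 0.1526.
θ − 100° = arccos(√0.1526) = 67.0°, giving θ ≈ 100 + 67.0 = 167.0°.

θ ≈ 167°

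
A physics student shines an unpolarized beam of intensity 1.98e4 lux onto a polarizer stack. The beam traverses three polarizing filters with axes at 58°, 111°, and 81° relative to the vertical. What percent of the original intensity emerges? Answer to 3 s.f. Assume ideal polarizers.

Unpolarized light through the first polarizer → I₁ = 1.98e4 lux/2 = 9900 lux, polarized at 58°.
I₂ = I₁ · cos²(53°) = 9900 · 0.3622 = 3586 lux.
I₃ = I₂ · cos²(30°) = 3586 · 0.75 = 2689 lux.
That is 13.58% of the incident intensity.

≈ 13.6%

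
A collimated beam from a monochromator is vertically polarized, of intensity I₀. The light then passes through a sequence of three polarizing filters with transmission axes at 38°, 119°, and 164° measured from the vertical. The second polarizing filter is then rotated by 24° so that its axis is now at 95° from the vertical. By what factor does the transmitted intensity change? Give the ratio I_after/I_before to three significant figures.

Before rotation:
I₁ = I₀ cos²(38° − 0°) = I₀ cos²(38°) = 0.621 I₀.
I₂ = I₁ cos²(119° − 38°) = 0.621 I₀ · cos²(81°) = 0.0152 I₀.
I₃ = I₂ cos²(164° − 119°) = 0.0152 I₀ · cos²(45°) = 0.007598 I₀.
After rotation:
I₁ = I₀ cos²(38° − 0°) = I₀ cos²(38°) = 0.621 I₀.
I₂ = I₁ cos²(95° − 38°) = 0.621 I₀ · cos²(57°) = 0.1842 I₀.
I₃ = I₂ cos²(164° − 95°) = 0.1842 I₀ · cos²(69°) = 0.02366 I₀.
Ratio = 0.02366 / 0.007598 = 3.113.

I_new/I_old ≈ 3.11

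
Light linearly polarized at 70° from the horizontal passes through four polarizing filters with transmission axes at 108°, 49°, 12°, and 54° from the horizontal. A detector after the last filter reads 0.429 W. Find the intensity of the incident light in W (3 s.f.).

I₀ ≈ 7.39 W

I₁ = I₀ cos²(108° − 70°) = I₀ cos²(38°) = 0.621 I₀.
I₂ = I₁ cos²(49° − 108°) = 0.621 I₀ · cos²(59°) = 0.1647 I₀.
I₃ = I₂ cos²(12° − 49°) = 0.1647 I₀ · cos²(37°) = 0.1051 I₀.
I₄ = I₃ cos²(54° − 12°) = 0.1051 I₀ · cos²(42°) = 0.05802 I₀.
So 0.429 W = 0.05802 I₀, giving I₀ = 0.429/0.05802 = 7.394 W.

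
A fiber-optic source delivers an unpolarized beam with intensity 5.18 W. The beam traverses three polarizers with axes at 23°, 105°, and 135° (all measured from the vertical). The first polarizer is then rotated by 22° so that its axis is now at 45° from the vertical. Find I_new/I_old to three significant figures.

I_new/I_old ≈ 12.9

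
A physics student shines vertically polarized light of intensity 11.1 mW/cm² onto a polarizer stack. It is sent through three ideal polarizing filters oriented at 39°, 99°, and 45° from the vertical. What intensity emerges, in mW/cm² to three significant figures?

I₁ = 11.1 mW/cm² · cos²(39°) = 6.704 mW/cm².
I₂ = I₁ · cos²(60°) = 6.704 · 0.25 = 1.676 mW/cm².
I₃ = I₂ · cos²(54°) = 1.676 · 0.3455 = 0.579 mW/cm².

I ≈ 0.579 mW/cm²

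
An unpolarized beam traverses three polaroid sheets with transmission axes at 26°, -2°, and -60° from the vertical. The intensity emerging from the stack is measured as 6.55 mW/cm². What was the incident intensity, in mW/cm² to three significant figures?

I₀ ≈ 59.8 mW/cm²

Unpolarized light through the first polarizer → I₁ = ½ I₀, now polarized at 26°.
I₂ = I₁ cos²(-2° − 26°) = 0.5 I₀ · cos²(28°) = 0.3898 I₀.
I₃ = I₂ cos²(-60° + 2°) = 0.3898 I₀ · cos²(58°) = 0.1095 I₀.
So 6.55 mW/cm² = 0.1095 I₀, giving I₀ = 6.55/0.1095 = 59.84 mW/cm².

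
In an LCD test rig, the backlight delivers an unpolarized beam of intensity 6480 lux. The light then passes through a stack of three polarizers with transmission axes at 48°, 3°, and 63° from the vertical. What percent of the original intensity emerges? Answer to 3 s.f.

≈ 6.25%

Unpolarized light through the first polarizer → I₁ = 6480 lux/2 = 3240 lux, polarized at 48°.
I₂ = I₁ · cos²(45°) = 3240 · 0.5 = 1620 lux.
I₃ = I₂ · cos²(60°) = 1620 · 0.25 = 405 lux.
That is 6.25% of the incident intensity.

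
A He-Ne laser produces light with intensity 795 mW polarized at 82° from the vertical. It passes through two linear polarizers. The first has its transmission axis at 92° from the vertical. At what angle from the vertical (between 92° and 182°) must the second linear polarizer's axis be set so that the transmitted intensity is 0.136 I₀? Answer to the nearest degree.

θ ≈ 160°

By Malus's law, I₁ = I₀ cos²(92° − 82°) = I₀ cos²(10°) = 0.9698 I₀.
Need I₂/I₀ = 0.136, so cos²(θ − 92°) = 0.136 / 0.9698 = 0.1402.
θ − 92° = arccos(√0.1402) = 68.0°, giving θ ≈ 92 + 68.0 = 160.0°.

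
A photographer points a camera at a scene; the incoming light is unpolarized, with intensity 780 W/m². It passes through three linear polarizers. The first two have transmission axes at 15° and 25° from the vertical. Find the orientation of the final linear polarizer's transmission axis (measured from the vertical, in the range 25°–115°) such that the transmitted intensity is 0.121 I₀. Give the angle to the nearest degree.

θ ≈ 85°

Unpolarized light through the first polarizer → I₁ = ½ I₀, now polarized at 15°.
I₂ = I₁ cos²(25° − 15°) = 0.5 I₀ · cos²(10°) = 0.4849 I₀.
Need I₃/I₀ = 0.121, so cos²(θ − 25°) = 0.121 / 0.4849 = 0.2495.
θ − 25° = arccos(√0.2495) = 60.0°, giving θ ≈ 25 + 60.0 = 85.0°.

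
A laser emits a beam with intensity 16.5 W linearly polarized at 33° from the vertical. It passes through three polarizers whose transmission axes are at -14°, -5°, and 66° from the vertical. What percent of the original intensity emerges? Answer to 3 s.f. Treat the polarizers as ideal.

I₁ = 16.5 W · cos²(47°) = 7.675 W.
I₂ = I₁ · cos²(9°) = 7.675 · 0.9755 = 7.487 W.
I₃ = I₂ · cos²(71°) = 7.487 · 0.106 = 0.7935 W.
That is 4.809% of the incident intensity.

≈ 4.81%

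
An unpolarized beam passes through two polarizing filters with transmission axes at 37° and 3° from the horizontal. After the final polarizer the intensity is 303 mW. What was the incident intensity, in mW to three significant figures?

I₀ ≈ 882 mW

Unpolarized light through the first polarizer → I₁ = ½ I₀, now polarized at 37°.
I₂ = I₁ cos²(3° − 37°) = 0.5 I₀ · cos²(34°) = 0.3437 I₀.
So 303 mW = 0.3437 I₀, giving I₀ = 303/0.3437 = 881.7 mW.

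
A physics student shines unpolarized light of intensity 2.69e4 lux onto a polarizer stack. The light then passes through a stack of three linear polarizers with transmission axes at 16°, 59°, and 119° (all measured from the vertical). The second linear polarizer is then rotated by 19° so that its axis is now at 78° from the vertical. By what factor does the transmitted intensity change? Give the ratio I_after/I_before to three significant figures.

Before rotation:
Unpolarized light through the first polarizer → I₁ = ½ I₀, now polarized at 16°.
I₂ = I₁ cos²(59° − 16°) = 0.5 I₀ · cos²(43°) = 0.2674 I₀.
I₃ = I₂ cos²(119° − 59°) = 0.2674 I₀ · cos²(60°) = 0.06686 I₀.
After rotation:
Unpolarized light through the first polarizer → I₁ = ½ I₀, now polarized at 16°.
I₂ = I₁ cos²(78° − 16°) = 0.5 I₀ · cos²(62°) = 0.1102 I₀.
I₃ = I₂ cos²(119° − 78°) = 0.1102 I₀ · cos²(41°) = 0.06277 I₀.
Ratio = 0.06277 / 0.06686 = 0.9388.

I_new/I_old ≈ 0.939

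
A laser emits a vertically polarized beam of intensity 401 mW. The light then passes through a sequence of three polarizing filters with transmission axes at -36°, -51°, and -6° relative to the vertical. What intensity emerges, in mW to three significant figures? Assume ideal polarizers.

I ≈ 122 mW

I₁ = 401 mW · cos²(36°) = 262.5 mW.
I₂ = I₁ · cos²(15°) = 262.5 · 0.933 = 244.9 mW.
I₃ = I₂ · cos²(45°) = 244.9 · 0.5 = 122.4 mW.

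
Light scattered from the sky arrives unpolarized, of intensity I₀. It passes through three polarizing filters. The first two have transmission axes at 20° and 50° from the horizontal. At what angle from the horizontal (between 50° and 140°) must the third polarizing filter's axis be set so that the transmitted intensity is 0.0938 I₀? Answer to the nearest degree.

Unpolarized light through the first polarizer → I₁ = ½ I₀, now polarized at 20°.
I₂ = I₁ cos²(50° − 20°) = 0.5 I₀ · cos²(30°) = 0.375 I₀.
Need I₃/I₀ = 0.0938, so cos²(θ − 50°) = 0.0938 / 0.375 = 0.2501.
θ − 50° = arccos(√0.2501) = 60.0°, giving θ ≈ 50 + 60.0 = 110.0°.

θ ≈ 110°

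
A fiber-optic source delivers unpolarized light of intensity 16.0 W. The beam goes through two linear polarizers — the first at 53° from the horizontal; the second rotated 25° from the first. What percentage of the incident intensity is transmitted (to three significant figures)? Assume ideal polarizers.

≈ 41.1%

Unpolarized light through the first polarizer → I₁ = 16.0 W/2 = 8 W, polarized at 53°.
I₂ = I₁ · cos²(25°) = 8 · 0.8214 = 6.571 W.
That is 41.07% of the incident intensity.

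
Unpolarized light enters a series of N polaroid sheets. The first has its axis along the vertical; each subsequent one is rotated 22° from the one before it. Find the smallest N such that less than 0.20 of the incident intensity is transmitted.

N = 8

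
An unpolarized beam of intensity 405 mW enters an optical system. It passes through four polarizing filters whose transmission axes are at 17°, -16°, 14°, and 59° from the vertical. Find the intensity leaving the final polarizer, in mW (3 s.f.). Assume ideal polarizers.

I ≈ 53.4 mW

Unpolarized light through the first polarizer → I₁ = 405 mW/2 = 202.5 mW, polarized at 17°.
I₂ = I₁ · cos²(33°) = 202.5 · 0.7034 = 142.4 mW.
I₃ = I₂ · cos²(30°) = 142.4 · 0.75 = 106.8 mW.
I₄ = I₃ · cos²(45°) = 106.8 · 0.5 = 53.41 mW.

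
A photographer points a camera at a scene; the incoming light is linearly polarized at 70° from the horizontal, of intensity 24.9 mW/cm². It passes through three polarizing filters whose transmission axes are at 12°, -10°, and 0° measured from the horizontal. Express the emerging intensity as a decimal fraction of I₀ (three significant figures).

I/I₀ ≈ 0.234

I₁ = 24.9 mW/cm² · cos²(58°) = 6.992 mW/cm².
I₂ = I₁ · cos²(22°) = 6.992 · 0.8597 = 6.011 mW/cm².
I₃ = I₂ · cos²(10°) = 6.011 · 0.9698 = 5.83 mW/cm².
Transmitted fraction = 0.2341.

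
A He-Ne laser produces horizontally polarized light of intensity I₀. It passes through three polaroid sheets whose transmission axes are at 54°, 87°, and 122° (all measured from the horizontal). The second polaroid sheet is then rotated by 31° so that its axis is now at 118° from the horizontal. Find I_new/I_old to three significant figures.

Before rotation:
I₁ = I₀ cos²(54° − 0°) = I₀ cos²(54°) = 0.3455 I₀.
I₂ = I₁ cos²(87° − 54°) = 0.3455 I₀ · cos²(33°) = 0.243 I₀.
I₃ = I₂ cos²(122° − 87°) = 0.243 I₀ · cos²(35°) = 0.1631 I₀.
After rotation:
I₁ = I₀ cos²(54° − 0°) = I₀ cos²(54°) = 0.3455 I₀.
I₂ = I₁ cos²(118° − 54°) = 0.3455 I₀ · cos²(64°) = 0.06639 I₀.
I₃ = I₂ cos²(122° − 118°) = 0.06639 I₀ · cos²(4°) = 0.06607 I₀.
Ratio = 0.06607 / 0.1631 = 0.4052.

I_new/I_old ≈ 0.405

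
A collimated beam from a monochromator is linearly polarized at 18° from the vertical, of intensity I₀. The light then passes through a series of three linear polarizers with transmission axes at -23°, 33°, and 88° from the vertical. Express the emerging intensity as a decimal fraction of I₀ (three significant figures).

≈ 0.0586 I₀

I₁ = I₀ cos²(-23° − 18°) = I₀ cos²(41°) = 0.5696 I₀.
I₂ = I₁ cos²(33° + 23°) = 0.5696 I₀ · cos²(56°) = 0.1781 I₀.
I₃ = I₂ cos²(88° − 33°) = 0.1781 I₀ · cos²(55°) = 0.0586 I₀.
Transmitted fraction = 0.0586.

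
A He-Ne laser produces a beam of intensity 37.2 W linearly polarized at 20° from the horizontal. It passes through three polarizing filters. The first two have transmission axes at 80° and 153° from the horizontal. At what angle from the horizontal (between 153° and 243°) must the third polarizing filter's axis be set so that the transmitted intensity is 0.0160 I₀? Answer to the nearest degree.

I₁ = I₀ cos²(80° − 20°) = I₀ cos²(60°) = 0.25 I₀.
I₂ = I₁ cos²(153° − 80°) = 0.25 I₀ · cos²(73°) = 0.02137 I₀.
Need I₃/I₀ = 0.016, so cos²(θ − 153°) = 0.016 / 0.02137 = 0.7487.
θ − 153° = arccos(√0.7487) = 30.1°, giving θ ≈ 153 + 30.1 = 183.1°.

θ ≈ 183°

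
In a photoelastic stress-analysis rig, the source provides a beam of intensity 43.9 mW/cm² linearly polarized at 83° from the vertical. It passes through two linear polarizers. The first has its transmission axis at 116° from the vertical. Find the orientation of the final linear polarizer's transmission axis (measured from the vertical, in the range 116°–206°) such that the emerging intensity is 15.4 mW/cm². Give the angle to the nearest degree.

θ ≈ 161°

I₁ = I₀ cos²(116° − 83°) = I₀ cos²(33°) = 0.7034 I₀.
Target fraction: 15.4 / 43.9 mW/cm² = 0.3508 of I₀.
Need I₂/I₀ = 0.3508, so cos²(θ − 116°) = 0.3508 / 0.7034 = 0.4987.
θ − 116° = arccos(√0.4987) = 45.1°, giving θ ≈ 116 + 45.1 = 161.1°.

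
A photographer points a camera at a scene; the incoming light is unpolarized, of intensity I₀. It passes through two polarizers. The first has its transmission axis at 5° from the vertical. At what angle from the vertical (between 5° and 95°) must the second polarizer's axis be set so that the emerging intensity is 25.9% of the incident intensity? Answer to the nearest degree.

Unpolarized light through the first polarizer → I₁ = ½ I₀, now polarized at 5°.
Need I₂/I₀ = 0.259, so cos²(θ − 5°) = 0.259 / 0.5 = 0.518.
θ − 5° = arccos(√0.518) = 44.0°, giving θ ≈ 5 + 44.0 = 49.0°.

θ ≈ 49°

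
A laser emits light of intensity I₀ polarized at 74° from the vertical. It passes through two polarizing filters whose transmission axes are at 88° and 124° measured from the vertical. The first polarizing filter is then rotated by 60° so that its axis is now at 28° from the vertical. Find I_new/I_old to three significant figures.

I_new/I_old ≈ 0.00856

Before rotation:
I₁ = I₀ cos²(88° − 74°) = I₀ cos²(14°) = 0.9415 I₀.
I₂ = I₁ cos²(124° − 88°) = 0.9415 I₀ · cos²(36°) = 0.6162 I₀.
After rotation:
I₁ = I₀ cos²(28° − 74°) = I₀ cos²(46°) = 0.4826 I₀.
Angle between axes 1 and 2: 84°. I₂ = 0.4826 I₀ · cos²(84°) = 0.005272 I₀.
Ratio = 0.005272 / 0.6162 = 0.008556.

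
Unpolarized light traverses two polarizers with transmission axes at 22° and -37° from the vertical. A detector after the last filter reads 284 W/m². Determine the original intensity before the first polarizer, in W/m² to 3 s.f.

I₀ ≈ 2140 W/m²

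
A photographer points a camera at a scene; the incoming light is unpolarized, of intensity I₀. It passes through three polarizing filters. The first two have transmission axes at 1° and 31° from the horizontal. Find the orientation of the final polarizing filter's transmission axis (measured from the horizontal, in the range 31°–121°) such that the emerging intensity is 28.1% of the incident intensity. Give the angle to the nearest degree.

Unpolarized light through the first polarizer → I₁ = ½ I₀, now polarized at 1°.
I₂ = I₁ cos²(31° − 1°) = 0.5 I₀ · cos²(30°) = 0.375 I₀.
Need I₃/I₀ = 0.281, so cos²(θ − 31°) = 0.281 / 0.375 = 0.7493.
θ − 31° = arccos(√0.7493) = 30.0°, giving θ ≈ 31 + 30.0 = 61.0°.

θ ≈ 61°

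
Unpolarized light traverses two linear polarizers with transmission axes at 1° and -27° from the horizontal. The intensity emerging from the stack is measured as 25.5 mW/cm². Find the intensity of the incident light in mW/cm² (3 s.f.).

I₀ ≈ 65.4 mW/cm²

Unpolarized light through the first polarizer → I₁ = ½ I₀, now polarized at 1°.
I₂ = I₁ cos²(-27° − 1°) = 0.5 I₀ · cos²(28°) = 0.3898 I₀.
So 25.5 mW/cm² = 0.3898 I₀, giving I₀ = 25.5/0.3898 = 65.42 mW/cm².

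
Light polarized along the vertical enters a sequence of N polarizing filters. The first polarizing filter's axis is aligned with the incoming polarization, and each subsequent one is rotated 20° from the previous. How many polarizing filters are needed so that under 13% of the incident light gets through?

First polarizer is aligned with the polarization: full transmission.
Each further stage multiplies by cos²(20°) = 0.883.
After N polarizers: T = 0.883^(N−1). Require T < 0.13 ⇒ N−1 > ln(0.13)/ln(0.883) = 16.40, so N−1 ≥ 17 and N = 18.
Check: N=18 gives T = 0.1206 < 0.13; N=17 gives T = 0.1366.

N = 18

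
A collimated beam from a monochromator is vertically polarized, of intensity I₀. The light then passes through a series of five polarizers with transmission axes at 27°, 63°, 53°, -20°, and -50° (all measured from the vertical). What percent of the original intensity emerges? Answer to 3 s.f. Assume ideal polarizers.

≈ 3.23%

I₁ = I₀ cos²(27° − 0°) = I₀ cos²(27°) = 0.7939 I₀.
I₂ = I₁ cos²(63° − 27°) = 0.7939 I₀ · cos²(36°) = 0.5196 I₀.
I₃ = I₂ cos²(53° − 63°) = 0.5196 I₀ · cos²(10°) = 0.5039 I₀.
I₄ = I₃ cos²(-20° − 53°) = 0.5039 I₀ · cos²(73°) = 0.04308 I₀.
I₅ = I₄ cos²(-50° + 20°) = 0.04308 I₀ · cos²(30°) = 0.03231 I₀.
That is 3.231% of the incident intensity.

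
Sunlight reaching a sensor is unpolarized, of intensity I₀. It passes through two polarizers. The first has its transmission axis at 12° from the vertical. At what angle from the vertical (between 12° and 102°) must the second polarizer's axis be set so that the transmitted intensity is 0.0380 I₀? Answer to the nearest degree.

Unpolarized light through the first polarizer → I₁ = ½ I₀, now polarized at 12°.
Need I₂/I₀ = 0.038, so cos²(θ − 12°) = 0.038 / 0.5 = 0.076.
θ − 12° = arccos(√0.076) = 74.0°, giving θ ≈ 12 + 74.0 = 86.0°.

θ ≈ 86°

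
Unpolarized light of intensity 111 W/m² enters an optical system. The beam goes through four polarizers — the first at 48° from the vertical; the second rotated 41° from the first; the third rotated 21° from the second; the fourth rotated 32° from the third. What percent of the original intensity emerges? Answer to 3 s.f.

Unpolarized light through the first polarizer → I₁ = 111 W/m²/2 = 55.5 W/m², polarized at 48°.
I₂ = I₁ · cos²(41°) = 55.5 · 0.5696 = 31.61 W/m².
I₃ = I₂ · cos²(21°) = 31.61 · 0.8716 = 27.55 W/m².
I₄ = I₃ · cos²(32°) = 27.55 · 0.7192 = 19.82 W/m².
That is 17.85% of the incident intensity.

≈ 17.9%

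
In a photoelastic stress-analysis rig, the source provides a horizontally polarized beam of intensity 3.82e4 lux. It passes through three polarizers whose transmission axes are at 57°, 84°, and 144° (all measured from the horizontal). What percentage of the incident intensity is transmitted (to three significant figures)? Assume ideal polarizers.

≈ 5.89%

I₁ = 3.82e4 lux · cos²(57°) = 1.133e+04 lux.
I₂ = I₁ · cos²(27°) = 1.133e+04 · 0.7939 = 8996 lux.
I₃ = I₂ · cos²(60°) = 8996 · 0.25 = 2249 lux.
That is 5.887% of the incident intensity.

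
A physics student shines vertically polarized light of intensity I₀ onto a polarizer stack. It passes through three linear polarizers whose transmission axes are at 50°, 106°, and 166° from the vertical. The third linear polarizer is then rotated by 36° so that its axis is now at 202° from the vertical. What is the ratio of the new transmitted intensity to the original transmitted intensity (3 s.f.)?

Before rotation:
By Malus's law, I₁ = I₀ cos²(50° − 0°) = I₀ cos²(50°) = 0.4132 I₀.
I₂ = I₁ cos²(106° − 50°) = 0.4132 I₀ · cos²(56°) = 0.1292 I₀.
I₃ = I₂ cos²(166° − 106°) = 0.1292 I₀ · cos²(60°) = 0.0323 I₀.
After rotation:
I₁ = I₀ cos²(50° − 0°) = I₀ cos²(50°) = 0.4132 I₀.
I₂ = I₁ cos²(106° − 50°) = 0.4132 I₀ · cos²(56°) = 0.1292 I₀.
Angle between axes 2 and 3: 84°. I₃ = 0.1292 I₀ · cos²(84°) = 0.001412 I₀.
Ratio = 0.001412 / 0.0323 = 0.0437.

I_new/I_old ≈ 0.0437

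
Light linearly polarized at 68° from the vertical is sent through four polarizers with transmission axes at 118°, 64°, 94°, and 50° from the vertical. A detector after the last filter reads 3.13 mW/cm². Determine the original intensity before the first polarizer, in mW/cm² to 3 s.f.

I₀ ≈ 56.5 mW/cm²

I₁ = I₀ cos²(118° − 68°) = I₀ cos²(50°) = 0.4132 I₀.
I₂ = I₁ cos²(64° − 118°) = 0.4132 I₀ · cos²(54°) = 0.1427 I₀.
I₃ = I₂ cos²(94° − 64°) = 0.1427 I₀ · cos²(30°) = 0.1071 I₀.
I₄ = I₃ cos²(50° − 94°) = 0.1071 I₀ · cos²(44°) = 0.0554 I₀.
So 3.13 mW/cm² = 0.0554 I₀, giving I₀ = 3.13/0.0554 = 56.5 mW/cm².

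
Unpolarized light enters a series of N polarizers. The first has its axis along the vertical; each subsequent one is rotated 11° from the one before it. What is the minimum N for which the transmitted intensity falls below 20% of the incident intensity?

N = 26

First polarizer halves the unpolarized light: factor 1/2.
Each further stage multiplies by cos²(11°) = 0.9636.
After N polarizers: T = 0.5·0.9636^(N−1). Require T < 0.20 ⇒ N−1 > ln(0.20/0.5)/ln(0.9636) = 24.71, so N−1 ≥ 25 and N = 26.
Check: N=26 gives T = 0.1978 < 0.20; N=25 gives T = 0.2053.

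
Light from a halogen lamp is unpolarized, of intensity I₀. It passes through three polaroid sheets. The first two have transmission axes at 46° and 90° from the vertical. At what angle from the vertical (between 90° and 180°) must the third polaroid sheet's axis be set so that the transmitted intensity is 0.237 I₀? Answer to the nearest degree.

θ ≈ 107°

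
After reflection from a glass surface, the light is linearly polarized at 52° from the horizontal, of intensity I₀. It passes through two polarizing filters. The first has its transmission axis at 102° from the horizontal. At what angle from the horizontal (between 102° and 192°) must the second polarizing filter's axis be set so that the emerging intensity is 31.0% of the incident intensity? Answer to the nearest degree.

θ ≈ 132°

I₁ = I₀ cos²(102° − 52°) = I₀ cos²(50°) = 0.4132 I₀.
Need I₂/I₀ = 0.31, so cos²(θ − 102°) = 0.31 / 0.4132 = 0.7503.
θ − 102° = arccos(√0.7503) = 30.0°, giving θ ≈ 102 + 30.0 = 132.0°.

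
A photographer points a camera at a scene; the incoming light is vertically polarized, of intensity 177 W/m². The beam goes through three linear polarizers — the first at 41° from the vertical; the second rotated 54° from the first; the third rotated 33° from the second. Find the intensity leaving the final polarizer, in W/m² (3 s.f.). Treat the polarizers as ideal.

By Malus's law, I₁ = 177 W/m² · cos²(41°) = 100.8 W/m².
I₂ = I₁ · cos²(54°) = 100.8 · 0.3455 = 34.83 W/m².
I₃ = I₂ · cos²(33°) = 34.83 · 0.7034 = 24.5 W/m².

I ≈ 24.5 W/m²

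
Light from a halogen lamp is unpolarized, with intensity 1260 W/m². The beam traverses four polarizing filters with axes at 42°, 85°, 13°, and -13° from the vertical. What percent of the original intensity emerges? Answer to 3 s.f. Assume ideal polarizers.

≈ 2.06%

Unpolarized light through the first polarizer → I₁ = 1260 W/m²/2 = 630 W/m², polarized at 42°.
I₂ = I₁ · cos²(43°) = 630 · 0.5349 = 337 W/m².
I₃ = I₂ · cos²(72°) = 337 · 0.09549 = 32.18 W/m².
I₄ = I₃ · cos²(26°) = 32.18 · 0.8078 = 25.99 W/m².
That is 2.063% of the incident intensity.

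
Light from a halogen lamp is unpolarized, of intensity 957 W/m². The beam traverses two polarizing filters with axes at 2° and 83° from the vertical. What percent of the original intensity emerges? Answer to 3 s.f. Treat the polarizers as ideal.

Unpolarized light through the first polarizer → I₁ = 957 W/m²/2 = 478.5 W/m², polarized at 2°.
I₂ = I₁ · cos²(81°) = 478.5 · 0.02447 = 11.71 W/m².
That is 1.224% of the incident intensity.

≈ 1.22%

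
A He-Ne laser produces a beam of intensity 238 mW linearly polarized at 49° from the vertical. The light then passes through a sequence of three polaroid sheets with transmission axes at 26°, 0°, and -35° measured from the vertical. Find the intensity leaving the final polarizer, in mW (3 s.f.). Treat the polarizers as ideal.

I ≈ 109 mW

I₁ = 238 mW · cos²(23°) = 201.7 mW.
I₂ = I₁ · cos²(26°) = 201.7 · 0.8078 = 162.9 mW.
I₃ = I₂ · cos²(35°) = 162.9 · 0.671 = 109.3 mW.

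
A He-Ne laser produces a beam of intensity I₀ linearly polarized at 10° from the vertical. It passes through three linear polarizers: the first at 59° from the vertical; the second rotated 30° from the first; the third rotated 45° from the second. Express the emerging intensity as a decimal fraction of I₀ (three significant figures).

I₁ = I₀ cos²(59° − 10°) = I₀ cos²(49°) = 0.4304 I₀.
I₂ = I₁ cos²(30°) = 0.4304 · 0.75 I₀ = 0.3228 I₀.
I₃ = I₂ cos²(45°) = 0.3228 · 0.5 I₀ = 0.1614 I₀.
Transmitted fraction = 0.1614.

≈ 0.161 I₀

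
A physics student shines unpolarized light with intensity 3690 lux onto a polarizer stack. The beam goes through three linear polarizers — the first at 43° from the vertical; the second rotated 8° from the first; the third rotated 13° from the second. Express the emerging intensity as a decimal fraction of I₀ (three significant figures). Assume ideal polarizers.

Unpolarized light through the first polarizer → I₁ = 3690 lux/2 = 1845 lux, polarized at 43°.
I₂ = I₁ · cos²(8°) = 1845 · 0.9806 = 1809 lux.
I₃ = I₂ · cos²(13°) = 1809 · 0.9494 = 1718 lux.
Transmitted fraction = 0.4655.

I/I₀ ≈ 0.466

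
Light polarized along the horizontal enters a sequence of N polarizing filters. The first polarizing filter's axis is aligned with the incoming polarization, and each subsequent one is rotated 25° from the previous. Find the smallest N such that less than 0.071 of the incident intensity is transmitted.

First polarizer is aligned with the polarization: full transmission.
Each further stage multiplies by cos²(25°) = 0.8214.
After N polarizers: T = 0.8214^(N−1). Require T < 0.071 ⇒ N−1 > ln(0.071)/ln(0.8214) = 13.44, so N−1 ≥ 14 and N = 15.
Check: N=15 gives T = 0.06364 < 0.071; N=14 gives T = 0.07748.

N = 15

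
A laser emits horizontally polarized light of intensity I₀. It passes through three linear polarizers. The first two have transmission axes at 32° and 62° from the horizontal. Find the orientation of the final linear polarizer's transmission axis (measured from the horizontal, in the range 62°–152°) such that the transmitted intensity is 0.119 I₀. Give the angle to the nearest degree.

I₁ = I₀ cos²(32° − 0°) = I₀ cos²(32°) = 0.7192 I₀.
I₂ = I₁ cos²(62° − 32°) = 0.7192 I₀ · cos²(30°) = 0.5394 I₀.
Need I₃/I₀ = 0.119, so cos²(θ − 62°) = 0.119 / 0.5394 = 0.2206.
θ − 62° = arccos(√0.2206) = 62.0°, giving θ ≈ 62 + 62.0 = 124.0°.

θ ≈ 124°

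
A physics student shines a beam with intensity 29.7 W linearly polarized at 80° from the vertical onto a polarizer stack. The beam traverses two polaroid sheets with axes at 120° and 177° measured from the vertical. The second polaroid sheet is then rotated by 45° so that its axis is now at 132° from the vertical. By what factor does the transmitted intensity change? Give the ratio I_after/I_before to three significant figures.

I_new/I_old ≈ 3.23

Before rotation:
I₁ = I₀ cos²(120° − 80°) = I₀ cos²(40°) = 0.5868 I₀.
I₂ = I₁ cos²(177° − 120°) = 0.5868 I₀ · cos²(57°) = 0.1741 I₀.
After rotation:
I₁ = I₀ cos²(120° − 80°) = I₀ cos²(40°) = 0.5868 I₀.
I₂ = I₁ cos²(132° − 120°) = 0.5868 I₀ · cos²(12°) = 0.5615 I₀.
Ratio = 0.5615 / 0.1741 = 3.225.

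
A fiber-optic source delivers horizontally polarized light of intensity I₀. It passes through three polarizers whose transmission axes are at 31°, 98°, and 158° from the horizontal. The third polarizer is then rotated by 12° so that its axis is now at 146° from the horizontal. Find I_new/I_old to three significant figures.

Before rotation:
I₁ = I₀ cos²(31° − 0°) = I₀ cos²(31°) = 0.7347 I₀.
I₂ = I₁ cos²(98° − 31°) = 0.7347 I₀ · cos²(67°) = 0.1122 I₀.
I₃ = I₂ cos²(158° − 98°) = 0.1122 I₀ · cos²(60°) = 0.02804 I₀.
After rotation:
I₁ = I₀ cos²(31° − 0°) = I₀ cos²(31°) = 0.7347 I₀.
I₂ = I₁ cos²(98° − 31°) = 0.7347 I₀ · cos²(67°) = 0.1122 I₀.
I₃ = I₂ cos²(146° − 98°) = 0.1122 I₀ · cos²(48°) = 0.05022 I₀.
Ratio = 0.05022 / 0.02804 = 1.791.

I_new/I_old ≈ 1.79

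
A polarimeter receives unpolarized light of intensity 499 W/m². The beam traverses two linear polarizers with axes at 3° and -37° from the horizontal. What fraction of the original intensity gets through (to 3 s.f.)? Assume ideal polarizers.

Unpolarized light through the first polarizer → I₁ = 499 W/m²/2 = 249.5 W/m², polarized at 3°.
I₂ = I₁ · cos²(40°) = 249.5 · 0.5868 = 146.4 W/m².
Transmitted fraction = 0.2934.

I/I₀ ≈ 0.293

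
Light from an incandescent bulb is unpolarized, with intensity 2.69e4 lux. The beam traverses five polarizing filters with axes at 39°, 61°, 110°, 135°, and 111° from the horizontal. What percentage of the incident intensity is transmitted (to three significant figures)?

Unpolarized light through the first polarizer → I₁ = 2.69e4 lux/2 = 1.345e+04 lux, polarized at 39°.
I₂ = I₁ · cos²(22°) = 1.345e+04 · 0.8597 = 1.156e+04 lux.
I₃ = I₂ · cos²(49°) = 1.156e+04 · 0.4304 = 4977 lux.
I₄ = I₃ · cos²(25°) = 4977 · 0.8214 = 4088 lux.
I₅ = I₄ · cos²(24°) = 4088 · 0.8346 = 3412 lux.
That is 12.68% of the incident intensity.

≈ 12.7%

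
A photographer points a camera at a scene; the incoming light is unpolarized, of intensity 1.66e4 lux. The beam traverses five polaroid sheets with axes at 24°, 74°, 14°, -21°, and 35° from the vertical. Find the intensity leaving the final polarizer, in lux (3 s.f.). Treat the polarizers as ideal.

I ≈ 180 lux

Unpolarized light through the first polarizer → I₁ = 1.66e4 lux/2 = 8300 lux, polarized at 24°.
I₂ = I₁ · cos²(50°) = 8300 · 0.4132 = 3429 lux.
I₃ = I₂ · cos²(60°) = 3429 · 0.25 = 857.3 lux.
I₄ = I₃ · cos²(35°) = 857.3 · 0.671 = 575.3 lux.
I₅ = I₄ · cos²(56°) = 575.3 · 0.3127 = 179.9 lux.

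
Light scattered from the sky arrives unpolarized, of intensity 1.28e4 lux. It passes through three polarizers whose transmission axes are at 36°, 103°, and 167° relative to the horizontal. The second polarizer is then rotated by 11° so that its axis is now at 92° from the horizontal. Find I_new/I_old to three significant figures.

Before rotation:
Unpolarized light through the first polarizer → I₁ = ½ I₀, now polarized at 36°.
I₂ = I₁ cos²(103° − 36°) = 0.5 I₀ · cos²(67°) = 0.07634 I₀.
I₃ = I₂ cos²(167° − 103°) = 0.07634 I₀ · cos²(64°) = 0.01467 I₀.
After rotation:
Unpolarized light through the first polarizer → I₁ = ½ I₀, now polarized at 36°.
I₂ = I₁ cos²(92° − 36°) = 0.5 I₀ · cos²(56°) = 0.1563 I₀.
I₃ = I₂ cos²(167° − 92°) = 0.1563 I₀ · cos²(75°) = 0.01047 I₀.
Ratio = 0.01047 / 0.01467 = 0.714.

I_new/I_old ≈ 0.714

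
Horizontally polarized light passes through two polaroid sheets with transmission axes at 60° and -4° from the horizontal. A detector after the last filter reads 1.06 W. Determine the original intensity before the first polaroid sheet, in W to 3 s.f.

I₀ ≈ 22.1 W

I₁ = I₀ cos²(60° − 0°) = I₀ cos²(60°) = 0.25 I₀.
I₂ = I₁ cos²(-4° − 60°) = 0.25 I₀ · cos²(64°) = 0.04804 I₀.
So 1.06 W = 0.04804 I₀, giving I₀ = 1.06/0.04804 = 22.06 W.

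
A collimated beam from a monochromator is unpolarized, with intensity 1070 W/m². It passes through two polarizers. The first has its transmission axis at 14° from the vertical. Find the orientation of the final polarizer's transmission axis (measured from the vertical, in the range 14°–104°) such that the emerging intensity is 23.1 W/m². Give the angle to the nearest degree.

Unpolarized light through the first polarizer → I₁ = ½ I₀, now polarized at 14°.
Target fraction: 23.1 / 1070 W/m² = 0.02159 of I₀.
Need I₂/I₀ = 0.02159, so cos²(θ − 14°) = 0.02159 / 0.5 = 0.04318.
θ − 14° = arccos(√0.04318) = 78.0°, giving θ ≈ 14 + 78.0 = 92.0°.

θ ≈ 92°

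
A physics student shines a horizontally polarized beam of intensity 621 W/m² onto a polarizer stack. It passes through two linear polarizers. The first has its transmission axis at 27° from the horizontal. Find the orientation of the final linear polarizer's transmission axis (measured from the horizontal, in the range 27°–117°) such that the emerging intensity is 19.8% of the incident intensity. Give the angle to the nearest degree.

By Malus's law, I₁ = I₀ cos²(27° − 0°) = I₀ cos²(27°) = 0.7939 I₀.
Need I₂/I₀ = 0.198, so cos²(θ − 27°) = 0.198 / 0.7939 = 0.2494.
θ − 27° = arccos(√0.2494) = 60.0°, giving θ ≈ 27 + 60.0 = 87.0°.

θ ≈ 87°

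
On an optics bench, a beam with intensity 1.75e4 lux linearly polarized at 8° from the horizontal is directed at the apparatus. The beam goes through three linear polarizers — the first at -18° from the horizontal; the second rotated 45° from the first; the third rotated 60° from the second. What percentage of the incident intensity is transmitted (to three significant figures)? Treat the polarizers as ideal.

≈ 10.1%

I₁ = 1.75e4 lux · cos²(26°) = 1.414e+04 lux.
I₂ = I₁ · cos²(45°) = 1.414e+04 · 0.5 = 7069 lux.
I₃ = I₂ · cos²(60°) = 7069 · 0.25 = 1767 lux.
That is 10.1% of the incident intensity.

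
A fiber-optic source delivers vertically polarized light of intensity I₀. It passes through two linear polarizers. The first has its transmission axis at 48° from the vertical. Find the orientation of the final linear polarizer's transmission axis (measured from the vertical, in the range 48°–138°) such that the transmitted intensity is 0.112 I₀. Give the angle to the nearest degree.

I₁ = I₀ cos²(48° − 0°) = I₀ cos²(48°) = 0.4477 I₀.
Need I₂/I₀ = 0.112, so cos²(θ − 48°) = 0.112 / 0.4477 = 0.2501.
θ − 48° = arccos(√0.2501) = 60.0°, giving θ ≈ 48 + 60.0 = 108.0°.

θ ≈ 108°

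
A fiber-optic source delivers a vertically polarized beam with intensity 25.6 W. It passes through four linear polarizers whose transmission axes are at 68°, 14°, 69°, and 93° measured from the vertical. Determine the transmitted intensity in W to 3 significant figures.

I ≈ 0.341 W

By Malus's law, I₁ = 25.6 W · cos²(68°) = 3.592 W.
I₂ = I₁ · cos²(54°) = 3.592 · 0.3455 = 1.241 W.
I₃ = I₂ · cos²(55°) = 1.241 · 0.329 = 0.4083 W.
I₄ = I₃ · cos²(24°) = 0.4083 · 0.8346 = 0.3408 W.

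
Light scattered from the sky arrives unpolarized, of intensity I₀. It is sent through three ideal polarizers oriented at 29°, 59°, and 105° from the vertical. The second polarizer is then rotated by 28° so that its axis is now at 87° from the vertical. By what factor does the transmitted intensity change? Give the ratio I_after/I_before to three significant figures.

I_new/I_old ≈ 0.702

Before rotation:
Unpolarized light through the first polarizer → I₁ = ½ I₀, now polarized at 29°.
I₂ = I₁ cos²(59° − 29°) = 0.5 I₀ · cos²(30°) = 0.375 I₀.
I₃ = I₂ cos²(105° − 59°) = 0.375 I₀ · cos²(46°) = 0.181 I₀.
After rotation:
Unpolarized light through the first polarizer → I₁ = ½ I₀, now polarized at 29°.
I₂ = I₁ cos²(87° − 29°) = 0.5 I₀ · cos²(58°) = 0.1404 I₀.
I₃ = I₂ cos²(105° − 87°) = 0.1404 I₀ · cos²(18°) = 0.127 I₀.
Ratio = 0.127 / 0.181 = 0.7018.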